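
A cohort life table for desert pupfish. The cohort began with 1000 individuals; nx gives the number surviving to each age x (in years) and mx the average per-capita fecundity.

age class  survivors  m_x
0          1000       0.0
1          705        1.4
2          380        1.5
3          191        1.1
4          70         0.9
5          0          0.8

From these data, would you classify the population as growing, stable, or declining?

lx = nx/n0 = nx/1000: 1, 0.705, 0.38, 0.191, 0.07, 0
R0 = Σ lx·mx = 0 + 0.987 + 0.57 + 0.2101 + 0.063 + 0 = 1.8301
R0 > 1, so the population is growing.

growing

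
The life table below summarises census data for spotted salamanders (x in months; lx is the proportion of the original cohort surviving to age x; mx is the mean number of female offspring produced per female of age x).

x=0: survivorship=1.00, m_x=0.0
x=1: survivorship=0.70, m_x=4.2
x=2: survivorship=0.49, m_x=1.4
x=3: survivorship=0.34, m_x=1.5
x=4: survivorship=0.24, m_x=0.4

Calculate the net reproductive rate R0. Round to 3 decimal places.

4.232

lx·mx by age: 0, 2.94, 0.686, 0.51, 0.096
R0 = Σ lx·mx = 4.232 → 4.232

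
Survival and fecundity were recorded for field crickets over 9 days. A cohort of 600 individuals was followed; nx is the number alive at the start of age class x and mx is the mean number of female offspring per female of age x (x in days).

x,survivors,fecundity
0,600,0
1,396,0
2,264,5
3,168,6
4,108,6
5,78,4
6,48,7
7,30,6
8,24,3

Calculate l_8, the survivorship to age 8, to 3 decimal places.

0.040

l_8 = n_8/n_0 = 24/600 = 0.04 → 0.040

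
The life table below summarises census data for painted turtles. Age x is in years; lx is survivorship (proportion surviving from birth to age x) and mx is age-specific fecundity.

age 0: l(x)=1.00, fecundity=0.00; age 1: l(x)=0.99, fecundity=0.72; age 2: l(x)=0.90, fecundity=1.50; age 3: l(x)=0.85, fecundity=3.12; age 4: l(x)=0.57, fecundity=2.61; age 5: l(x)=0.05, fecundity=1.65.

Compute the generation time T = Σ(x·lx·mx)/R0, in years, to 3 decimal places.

lx·mx: 0, 0.7128, 1.35, 2.652, 1.4877, 0.0825 → R0 = 6.285
x·lx·mx: 0, 0.7128, 2.7, 7.956, 5.9508, 0.4125 → Σ = 17.7321
T = 17.7321 / 6.285 = 2.821337… → 2.821

2.821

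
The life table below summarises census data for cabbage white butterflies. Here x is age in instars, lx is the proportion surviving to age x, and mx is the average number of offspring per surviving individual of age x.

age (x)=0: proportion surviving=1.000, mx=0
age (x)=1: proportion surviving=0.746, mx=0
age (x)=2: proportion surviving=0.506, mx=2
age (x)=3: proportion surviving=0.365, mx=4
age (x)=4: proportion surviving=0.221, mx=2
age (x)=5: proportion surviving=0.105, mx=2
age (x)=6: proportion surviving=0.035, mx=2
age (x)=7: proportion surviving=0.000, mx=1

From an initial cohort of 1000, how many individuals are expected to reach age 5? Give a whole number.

105

Expected survivors = N0 · l_5 = 1000 × 0.105 = 105 → 105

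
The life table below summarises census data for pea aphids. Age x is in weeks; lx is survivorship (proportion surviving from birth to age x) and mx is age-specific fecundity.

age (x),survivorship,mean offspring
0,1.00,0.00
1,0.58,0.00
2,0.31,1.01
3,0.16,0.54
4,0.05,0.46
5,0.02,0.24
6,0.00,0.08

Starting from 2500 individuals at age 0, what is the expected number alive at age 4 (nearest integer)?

Expected survivors = N0 · l_4 = 2500 × 0.05 = 125 → 125

125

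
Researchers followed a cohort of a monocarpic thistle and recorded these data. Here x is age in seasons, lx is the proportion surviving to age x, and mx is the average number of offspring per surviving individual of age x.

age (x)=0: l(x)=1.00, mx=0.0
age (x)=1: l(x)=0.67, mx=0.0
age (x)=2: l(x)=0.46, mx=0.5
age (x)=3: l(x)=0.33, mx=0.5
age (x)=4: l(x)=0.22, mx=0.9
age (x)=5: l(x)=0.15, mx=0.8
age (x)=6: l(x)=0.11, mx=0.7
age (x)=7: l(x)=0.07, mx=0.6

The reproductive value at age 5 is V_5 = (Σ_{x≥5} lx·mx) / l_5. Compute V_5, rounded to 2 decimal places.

1.59

lx·mx for x ≥ 5: 0.12, 0.077, 0.042 → sum = 0.239
V_5 = 0.239 / l_5 = 0.239 / 0.15 = 1.593333… → 1.59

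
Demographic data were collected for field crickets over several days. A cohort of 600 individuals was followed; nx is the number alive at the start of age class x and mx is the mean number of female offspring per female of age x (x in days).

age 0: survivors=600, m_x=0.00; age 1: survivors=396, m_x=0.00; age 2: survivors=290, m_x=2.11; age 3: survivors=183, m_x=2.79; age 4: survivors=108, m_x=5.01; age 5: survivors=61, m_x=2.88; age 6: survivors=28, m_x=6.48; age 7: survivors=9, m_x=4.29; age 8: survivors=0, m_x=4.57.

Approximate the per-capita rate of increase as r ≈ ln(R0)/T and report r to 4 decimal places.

0.3548

lx = nx/n0 = nx/600: 1, 0.66, 0.48333…, 0.305, 0.18, 0.10167…, 0.04667…, 0.015, 0
R0 = Σ lx·mx = 0 + 0 + 1.01983… + 0.85095 + 0.9018 + 0.2928… + 0.3024… + 0.06435 + 0 = 3.432133…
Σ x·lx·mx = 11.928567…; T = 11.928567…/3.432133… = 3.47555…
r ≈ ln(R0)/T = ln(3.432133…)/3.47555… = 0.354816… → 0.3548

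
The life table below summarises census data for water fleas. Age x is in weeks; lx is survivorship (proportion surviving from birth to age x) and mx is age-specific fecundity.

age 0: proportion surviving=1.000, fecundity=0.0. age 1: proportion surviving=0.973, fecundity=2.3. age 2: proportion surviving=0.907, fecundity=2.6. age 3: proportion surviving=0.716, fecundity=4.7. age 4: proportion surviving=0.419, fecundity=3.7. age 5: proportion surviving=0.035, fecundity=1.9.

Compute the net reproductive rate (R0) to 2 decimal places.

9.58

lx·mx by age: 0, 2.2379, 2.3582, 3.3652, 1.5503, 0.0665
R0 = Σ lx·mx = 9.5781 → 9.58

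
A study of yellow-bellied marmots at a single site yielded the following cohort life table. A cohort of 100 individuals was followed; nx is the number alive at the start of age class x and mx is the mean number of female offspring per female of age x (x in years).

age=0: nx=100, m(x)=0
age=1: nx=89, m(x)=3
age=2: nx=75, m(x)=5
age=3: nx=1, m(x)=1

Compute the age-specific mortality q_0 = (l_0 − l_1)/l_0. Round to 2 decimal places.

lx = nx/n0 = nx/100: 1, 0.89, 0.75, 0.01
q_0 = (l_0 − l_1) / l_0 = (1 − 0.89) / 1
     = 0.11 / 1 = 0.11 → 0.11

0.11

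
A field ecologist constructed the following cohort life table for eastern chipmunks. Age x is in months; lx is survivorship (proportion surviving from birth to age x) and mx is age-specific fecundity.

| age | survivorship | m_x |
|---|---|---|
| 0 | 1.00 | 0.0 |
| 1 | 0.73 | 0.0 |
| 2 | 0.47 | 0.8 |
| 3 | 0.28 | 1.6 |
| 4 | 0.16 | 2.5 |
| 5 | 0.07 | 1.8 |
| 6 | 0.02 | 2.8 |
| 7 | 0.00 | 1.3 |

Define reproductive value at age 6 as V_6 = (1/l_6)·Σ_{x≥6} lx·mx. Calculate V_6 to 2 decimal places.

lx·mx for x ≥ 6: 0.056, 0 → sum = 0.056
V_6 = 0.056 / l_6 = 0.056 / 0.02 = 2.8 → 2.80

2.80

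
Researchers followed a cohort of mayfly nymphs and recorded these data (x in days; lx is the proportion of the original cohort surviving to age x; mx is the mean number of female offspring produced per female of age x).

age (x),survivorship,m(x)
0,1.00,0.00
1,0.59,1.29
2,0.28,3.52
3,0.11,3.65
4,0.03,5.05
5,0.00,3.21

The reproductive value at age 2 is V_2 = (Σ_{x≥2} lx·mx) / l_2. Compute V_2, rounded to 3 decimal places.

5.495

lx·mx for x ≥ 2: 0.9856, 0.4015, 0.1515, 0 → sum = 1.5386
V_2 = 1.5386 / l_2 = 1.5386 / 0.28 = 5.495 → 5.495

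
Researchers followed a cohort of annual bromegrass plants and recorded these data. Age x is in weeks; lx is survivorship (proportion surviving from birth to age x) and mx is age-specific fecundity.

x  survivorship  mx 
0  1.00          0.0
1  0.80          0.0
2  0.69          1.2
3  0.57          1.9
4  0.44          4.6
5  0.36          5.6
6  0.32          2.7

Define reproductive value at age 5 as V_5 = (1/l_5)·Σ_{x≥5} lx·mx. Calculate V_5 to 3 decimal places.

8.000

lx·mx for x ≥ 5: 2.016, 0.864 → sum = 2.88
V_5 = 2.88 / l_5 = 2.88 / 0.36 = 8 → 8.000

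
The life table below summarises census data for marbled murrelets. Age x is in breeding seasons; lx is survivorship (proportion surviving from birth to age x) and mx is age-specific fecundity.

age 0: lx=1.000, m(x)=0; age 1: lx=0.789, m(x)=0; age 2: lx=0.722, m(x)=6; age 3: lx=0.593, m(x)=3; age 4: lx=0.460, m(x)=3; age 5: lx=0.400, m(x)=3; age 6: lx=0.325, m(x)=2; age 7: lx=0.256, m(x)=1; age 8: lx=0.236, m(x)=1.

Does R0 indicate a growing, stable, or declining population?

R0 = Σ lx·mx = 0 + 0 + 4.332 + 1.779 + 1.38 + 1.2 + 0.65 + 0.256 + 0.236 = 9.833
R0 > 1, so the population is growing.

growing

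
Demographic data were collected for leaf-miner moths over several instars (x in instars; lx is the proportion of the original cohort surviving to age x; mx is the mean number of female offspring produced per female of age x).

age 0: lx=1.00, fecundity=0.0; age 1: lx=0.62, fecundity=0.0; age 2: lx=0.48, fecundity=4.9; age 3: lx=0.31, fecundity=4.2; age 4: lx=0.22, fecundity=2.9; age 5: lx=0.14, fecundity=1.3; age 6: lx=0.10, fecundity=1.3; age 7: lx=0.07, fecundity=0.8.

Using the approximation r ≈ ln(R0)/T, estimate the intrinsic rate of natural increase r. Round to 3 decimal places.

0.542

R0 = Σ lx·mx = 0 + 0 + 2.352 + 1.302 + 0.638 + 0.182 + 0.13 + 0.056 = 4.66
Σ x·lx·mx = 13.244; T = 13.244/4.66 = 2.84206…
r ≈ ln(R0)/T = ln(4.66)/2.84206… = 0.54151… → 0.542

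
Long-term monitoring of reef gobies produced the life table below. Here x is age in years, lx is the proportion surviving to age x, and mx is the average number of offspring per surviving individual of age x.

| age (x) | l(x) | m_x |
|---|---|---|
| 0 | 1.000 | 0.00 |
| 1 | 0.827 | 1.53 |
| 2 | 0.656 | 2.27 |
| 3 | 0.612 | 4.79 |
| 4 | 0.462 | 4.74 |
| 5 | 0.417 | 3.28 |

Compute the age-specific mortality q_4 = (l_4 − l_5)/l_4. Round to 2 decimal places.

q_4 = (l_4 − l_5) / l_4 = (0.462 − 0.417) / 0.462
     = 0.045 / 0.462 = 0.097403… → 0.10

0.10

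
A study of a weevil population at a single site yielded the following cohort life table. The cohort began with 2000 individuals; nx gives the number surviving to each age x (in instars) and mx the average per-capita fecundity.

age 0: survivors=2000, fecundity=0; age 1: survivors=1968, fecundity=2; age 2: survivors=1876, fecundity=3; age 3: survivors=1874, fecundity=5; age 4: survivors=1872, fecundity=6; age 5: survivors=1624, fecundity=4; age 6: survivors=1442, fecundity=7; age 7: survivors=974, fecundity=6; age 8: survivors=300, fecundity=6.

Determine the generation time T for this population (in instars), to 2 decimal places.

lx = nx/n0 = nx/2000: 1, 0.984, 0.938, 0.937, 0.936, 0.812, 0.721, 0.487, 0.15
lx·mx: 0, 1.968, 2.814, 4.685, 5.616, 3.248, 5.047, 2.922, 0.9 → R0 = 27.2
x·lx·mx: 0, 1.968, 5.628, 14.055, 22.464, 16.24, 30.282, 20.454, 7.2 → Σ = 118.291
T = 118.291 / 27.2 = 4.348934… → 4.35

4.35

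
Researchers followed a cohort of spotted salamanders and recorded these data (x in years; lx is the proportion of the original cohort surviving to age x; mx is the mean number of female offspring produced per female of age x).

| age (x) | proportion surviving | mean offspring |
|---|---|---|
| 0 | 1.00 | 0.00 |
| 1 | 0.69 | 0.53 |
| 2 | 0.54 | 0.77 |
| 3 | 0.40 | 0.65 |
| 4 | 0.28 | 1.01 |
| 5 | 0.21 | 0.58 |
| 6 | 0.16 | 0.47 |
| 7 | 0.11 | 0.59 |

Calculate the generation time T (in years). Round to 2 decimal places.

2.91

lx·mx: 0, 0.3657, 0.4158, 0.26, 0.2828, 0.1218, 0.0752, 0.0649 → R0 = 1.5862
x·lx·mx: 0, 0.3657, 0.8316, 0.78, 1.1312, 0.609, 0.4512, 0.4543 → Σ = 4.623
T = 4.623 / 1.5862 = 2.914513… → 2.91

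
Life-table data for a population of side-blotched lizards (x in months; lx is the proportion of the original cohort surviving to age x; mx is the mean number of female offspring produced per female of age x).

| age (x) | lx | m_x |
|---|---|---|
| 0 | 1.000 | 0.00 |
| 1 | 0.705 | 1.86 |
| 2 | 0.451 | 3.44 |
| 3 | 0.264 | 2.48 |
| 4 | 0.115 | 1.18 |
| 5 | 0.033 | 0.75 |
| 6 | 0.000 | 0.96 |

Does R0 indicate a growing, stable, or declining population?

growing

R0 = Σ lx·mx = 0 + 1.3113 + 1.55144 + 0.65472 + 0.1357 + 0.02475 + 0 = 3.67791
R0 > 1, so the population is growing.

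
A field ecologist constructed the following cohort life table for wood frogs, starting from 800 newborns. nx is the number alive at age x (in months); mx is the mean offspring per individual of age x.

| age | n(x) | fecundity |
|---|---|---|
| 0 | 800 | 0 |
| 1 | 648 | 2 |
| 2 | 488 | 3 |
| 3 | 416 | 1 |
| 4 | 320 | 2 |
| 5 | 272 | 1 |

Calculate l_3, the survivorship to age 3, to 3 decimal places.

0.520

l_3 = n_3/n_0 = 416/800 = 0.52 → 0.520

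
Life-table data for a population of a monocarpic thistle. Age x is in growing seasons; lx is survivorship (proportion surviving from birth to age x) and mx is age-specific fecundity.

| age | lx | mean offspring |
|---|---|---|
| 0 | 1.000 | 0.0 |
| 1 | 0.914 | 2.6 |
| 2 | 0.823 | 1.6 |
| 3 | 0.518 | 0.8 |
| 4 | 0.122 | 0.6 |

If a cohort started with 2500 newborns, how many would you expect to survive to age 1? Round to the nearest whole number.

2285

Expected survivors = N0 · l_1 = 2500 × 0.914 = 2285 → 2285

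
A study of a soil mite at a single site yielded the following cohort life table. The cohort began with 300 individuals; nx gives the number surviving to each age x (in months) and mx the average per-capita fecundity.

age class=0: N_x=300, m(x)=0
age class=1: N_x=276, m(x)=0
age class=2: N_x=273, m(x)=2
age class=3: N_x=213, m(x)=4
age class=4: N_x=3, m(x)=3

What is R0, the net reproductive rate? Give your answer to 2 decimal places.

4.69

lx = nx/n0 = nx/300: 1, 0.92, 0.91, 0.71, 0.01
lx·mx by age: 0, 0, 1.82, 2.84, 0.03
R0 = Σ lx·mx = 4.69 → 4.69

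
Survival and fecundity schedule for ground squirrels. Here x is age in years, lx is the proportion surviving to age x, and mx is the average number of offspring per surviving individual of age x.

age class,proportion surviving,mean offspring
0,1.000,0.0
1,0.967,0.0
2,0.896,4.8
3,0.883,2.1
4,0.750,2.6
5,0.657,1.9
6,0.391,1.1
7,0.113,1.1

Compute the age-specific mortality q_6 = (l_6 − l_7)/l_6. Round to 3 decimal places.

q_6 = (l_6 − l_7) / l_6 = (0.391 − 0.113) / 0.391
     = 0.278 / 0.391 = 0.710997… → 0.711

0.711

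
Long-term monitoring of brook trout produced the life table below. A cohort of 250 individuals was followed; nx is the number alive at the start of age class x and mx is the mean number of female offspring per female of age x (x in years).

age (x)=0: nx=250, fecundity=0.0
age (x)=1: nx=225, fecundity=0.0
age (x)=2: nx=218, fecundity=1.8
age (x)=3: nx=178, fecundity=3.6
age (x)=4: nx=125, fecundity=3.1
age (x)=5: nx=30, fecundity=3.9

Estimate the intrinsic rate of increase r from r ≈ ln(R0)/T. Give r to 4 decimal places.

lx = nx/n0 = nx/250: 1, 0.9, 0.872, 0.712, 0.5, 0.12
R0 = Σ lx·mx = 0 + 0 + 1.5696 + 2.5632 + 1.55 + 0.468 = 6.1508
Σ x·lx·mx = 19.3688; T = 19.3688/6.1508 = 3.14899…
r ≈ ln(R0)/T = ln(6.1508)/3.14899… = 0.576878… → 0.5769

0.5769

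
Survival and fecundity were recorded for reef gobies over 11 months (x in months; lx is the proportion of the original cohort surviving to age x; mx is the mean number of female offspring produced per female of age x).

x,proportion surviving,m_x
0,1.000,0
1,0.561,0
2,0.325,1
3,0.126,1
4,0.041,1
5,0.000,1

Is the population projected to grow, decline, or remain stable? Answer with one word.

R0 = Σ lx·mx = 0 + 0 + 0.325 + 0.126 + 0.041 + 0 = 0.492
R0 < 1, so the population is declining.

declining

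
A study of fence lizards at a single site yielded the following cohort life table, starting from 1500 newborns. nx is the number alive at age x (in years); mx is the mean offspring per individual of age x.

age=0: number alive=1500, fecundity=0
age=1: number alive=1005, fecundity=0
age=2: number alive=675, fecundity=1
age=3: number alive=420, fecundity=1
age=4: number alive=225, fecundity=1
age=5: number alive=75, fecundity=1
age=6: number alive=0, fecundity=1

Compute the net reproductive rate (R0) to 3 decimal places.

0.930

lx = nx/n0 = nx/1500: 1, 0.67, 0.45, 0.28, 0.15, 0.05, 0
lx·mx by age: 0, 0, 0.45, 0.28, 0.15, 0.05, 0
R0 = Σ lx·mx = 0.93 → 0.930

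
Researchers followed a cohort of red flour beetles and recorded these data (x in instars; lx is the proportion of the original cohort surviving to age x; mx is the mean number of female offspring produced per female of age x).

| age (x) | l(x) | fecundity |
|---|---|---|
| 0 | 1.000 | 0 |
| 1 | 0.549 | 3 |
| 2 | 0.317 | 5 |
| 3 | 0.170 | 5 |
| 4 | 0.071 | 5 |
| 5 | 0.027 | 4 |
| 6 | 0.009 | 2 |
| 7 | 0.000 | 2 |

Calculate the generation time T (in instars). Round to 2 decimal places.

2.07

lx·mx: 0, 1.647, 1.585, 0.85, 0.355, 0.108, 0.018, 0 → R0 = 4.563
x·lx·mx: 0, 1.647, 3.17, 2.55, 1.42, 0.54, 0.108, 0 → Σ = 9.435
T = 9.435 / 4.563 = 2.067719… → 2.07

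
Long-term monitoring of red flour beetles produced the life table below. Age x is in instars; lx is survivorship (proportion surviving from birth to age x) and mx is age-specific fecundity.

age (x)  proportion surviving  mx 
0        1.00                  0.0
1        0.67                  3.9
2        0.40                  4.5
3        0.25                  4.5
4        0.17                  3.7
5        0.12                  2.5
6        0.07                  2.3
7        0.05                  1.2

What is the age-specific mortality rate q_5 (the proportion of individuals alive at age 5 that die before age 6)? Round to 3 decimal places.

0.417

q_5 = (l_5 − l_6) / l_5 = (0.12 − 0.07) / 0.12
     = 0.05 / 0.12 = 0.416667… → 0.417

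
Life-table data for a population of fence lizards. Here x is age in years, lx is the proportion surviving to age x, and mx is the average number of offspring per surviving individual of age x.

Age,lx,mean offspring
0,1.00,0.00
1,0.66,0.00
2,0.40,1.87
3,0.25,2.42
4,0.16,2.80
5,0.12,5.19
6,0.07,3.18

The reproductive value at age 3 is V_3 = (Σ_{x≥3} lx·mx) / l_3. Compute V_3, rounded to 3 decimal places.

7.594

lx·mx for x ≥ 3: 0.605, 0.448, 0.6228, 0.2226 → sum = 1.8984
V_3 = 1.8984 / l_3 = 1.8984 / 0.25 = 7.5936 → 7.594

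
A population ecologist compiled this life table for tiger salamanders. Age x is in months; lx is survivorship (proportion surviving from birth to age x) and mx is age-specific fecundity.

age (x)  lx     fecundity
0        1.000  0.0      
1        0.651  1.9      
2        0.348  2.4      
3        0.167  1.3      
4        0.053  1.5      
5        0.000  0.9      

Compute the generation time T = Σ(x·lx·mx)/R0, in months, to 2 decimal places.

lx·mx: 0, 1.2369, 0.8352, 0.2171, 0.0795, 0 → R0 = 2.3687
x·lx·mx: 0, 1.2369, 1.6704, 0.6513, 0.318, 0 → Σ = 3.8766
T = 3.8766 / 2.3687 = 1.636594… → 1.64

1.64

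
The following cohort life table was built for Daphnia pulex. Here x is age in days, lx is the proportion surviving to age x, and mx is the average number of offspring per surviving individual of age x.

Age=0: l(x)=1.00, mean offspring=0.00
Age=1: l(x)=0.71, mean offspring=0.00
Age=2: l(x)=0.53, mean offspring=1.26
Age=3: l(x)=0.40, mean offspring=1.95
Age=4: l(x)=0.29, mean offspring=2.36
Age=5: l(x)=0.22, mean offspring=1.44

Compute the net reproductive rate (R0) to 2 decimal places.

2.45

lx·mx by age: 0, 0, 0.6678, 0.78, 0.6844, 0.3168
R0 = Σ lx·mx = 2.449 → 2.45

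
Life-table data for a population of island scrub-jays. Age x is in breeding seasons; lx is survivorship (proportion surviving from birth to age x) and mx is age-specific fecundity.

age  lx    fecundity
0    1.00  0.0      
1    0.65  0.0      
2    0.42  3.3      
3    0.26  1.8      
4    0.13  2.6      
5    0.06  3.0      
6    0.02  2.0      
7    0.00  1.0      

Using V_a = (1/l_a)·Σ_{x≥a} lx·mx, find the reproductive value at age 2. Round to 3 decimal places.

5.743

lx·mx for x ≥ 2: 1.386, 0.468, 0.338, 0.18, 0.04, 0 → sum = 2.412
V_2 = 2.412 / l_2 = 2.412 / 0.42 = 5.742857… → 5.743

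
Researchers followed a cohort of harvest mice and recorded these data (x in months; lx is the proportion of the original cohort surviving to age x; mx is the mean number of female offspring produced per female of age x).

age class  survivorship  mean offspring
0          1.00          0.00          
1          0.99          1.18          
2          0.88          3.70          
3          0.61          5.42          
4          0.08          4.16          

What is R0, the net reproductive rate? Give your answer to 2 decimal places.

8.06

lx·mx by age: 0, 1.1682, 3.256, 3.3062, 0.3328
R0 = Σ lx·mx = 8.0632 → 8.06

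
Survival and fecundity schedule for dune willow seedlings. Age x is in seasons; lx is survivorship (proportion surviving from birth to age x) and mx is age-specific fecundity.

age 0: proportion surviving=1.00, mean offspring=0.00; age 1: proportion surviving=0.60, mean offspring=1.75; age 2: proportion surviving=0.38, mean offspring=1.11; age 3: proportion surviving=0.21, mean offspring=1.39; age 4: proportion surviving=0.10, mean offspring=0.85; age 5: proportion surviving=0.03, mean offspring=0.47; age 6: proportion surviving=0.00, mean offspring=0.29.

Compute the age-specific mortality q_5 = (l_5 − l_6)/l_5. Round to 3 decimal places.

1.000

q_5 = (l_5 − l_6) / l_5 = (0.03 − 0) / 0.03
     = 0.03 / 0.03 = 1 → 1.000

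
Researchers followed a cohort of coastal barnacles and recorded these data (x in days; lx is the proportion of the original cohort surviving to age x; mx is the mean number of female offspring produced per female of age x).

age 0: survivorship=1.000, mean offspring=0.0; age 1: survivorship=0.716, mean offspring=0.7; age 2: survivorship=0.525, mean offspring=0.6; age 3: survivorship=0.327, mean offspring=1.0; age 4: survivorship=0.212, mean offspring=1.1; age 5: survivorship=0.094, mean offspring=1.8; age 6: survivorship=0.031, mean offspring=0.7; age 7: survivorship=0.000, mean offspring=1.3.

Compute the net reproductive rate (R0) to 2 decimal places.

lx·mx by age: 0, 0.5012, 0.315, 0.327, 0.2332, 0.1692, 0.0217, 0
R0 = Σ lx·mx = 1.5673 → 1.57

1.57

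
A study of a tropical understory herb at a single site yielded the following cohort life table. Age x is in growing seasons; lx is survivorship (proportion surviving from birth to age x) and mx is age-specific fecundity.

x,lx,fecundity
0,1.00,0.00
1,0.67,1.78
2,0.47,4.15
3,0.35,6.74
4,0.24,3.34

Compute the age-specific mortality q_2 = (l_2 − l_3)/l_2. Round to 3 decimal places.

0.255

q_2 = (l_2 − l_3) / l_2 = (0.47 − 0.35) / 0.47
     = 0.12 / 0.47 = 0.255319… → 0.255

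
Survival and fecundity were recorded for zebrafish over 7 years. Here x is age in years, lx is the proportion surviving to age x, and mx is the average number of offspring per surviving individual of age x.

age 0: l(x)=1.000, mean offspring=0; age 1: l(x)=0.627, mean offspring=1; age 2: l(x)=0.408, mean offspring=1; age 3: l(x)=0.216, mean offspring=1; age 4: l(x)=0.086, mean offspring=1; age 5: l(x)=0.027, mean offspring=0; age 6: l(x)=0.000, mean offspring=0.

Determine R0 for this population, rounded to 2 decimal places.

lx·mx by age: 0, 0.627, 0.408, 0.216, 0.086, 0, 0
R0 = Σ lx·mx = 1.337 → 1.34

1.34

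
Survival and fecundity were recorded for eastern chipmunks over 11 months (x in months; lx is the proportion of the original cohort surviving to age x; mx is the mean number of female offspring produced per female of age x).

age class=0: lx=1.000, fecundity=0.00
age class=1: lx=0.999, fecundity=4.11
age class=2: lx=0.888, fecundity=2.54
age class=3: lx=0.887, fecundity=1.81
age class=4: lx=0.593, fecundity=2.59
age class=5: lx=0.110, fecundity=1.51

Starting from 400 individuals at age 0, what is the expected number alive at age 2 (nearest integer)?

355

Expected survivors = N0 · l_2 = 400 × 0.888 = 355.2 → 355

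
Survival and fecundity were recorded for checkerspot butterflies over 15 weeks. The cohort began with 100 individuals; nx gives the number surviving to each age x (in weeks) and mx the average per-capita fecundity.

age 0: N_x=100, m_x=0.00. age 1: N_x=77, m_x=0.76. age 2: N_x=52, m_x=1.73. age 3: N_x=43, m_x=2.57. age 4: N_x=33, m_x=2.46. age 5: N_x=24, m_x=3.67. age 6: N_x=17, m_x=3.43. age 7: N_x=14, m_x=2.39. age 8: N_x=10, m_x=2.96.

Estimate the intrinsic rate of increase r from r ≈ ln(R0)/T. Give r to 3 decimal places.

0.434

lx = nx/n0 = nx/100: 1, 0.77, 0.52, 0.43, 0.33, 0.24, 0.17, 0.14, 0.1
R0 = Σ lx·mx = 0 + 0.5852 + 0.8996 + 1.1051 + 0.8118 + 0.8808 + 0.5831 + 0.3346 + 0.296 = 5.4962
Σ x·lx·mx = 21.5597; T = 21.5597/5.4962 = 3.92266…
r ≈ ln(R0)/T = ln(5.4962)/3.92266… = 0.43441… → 0.434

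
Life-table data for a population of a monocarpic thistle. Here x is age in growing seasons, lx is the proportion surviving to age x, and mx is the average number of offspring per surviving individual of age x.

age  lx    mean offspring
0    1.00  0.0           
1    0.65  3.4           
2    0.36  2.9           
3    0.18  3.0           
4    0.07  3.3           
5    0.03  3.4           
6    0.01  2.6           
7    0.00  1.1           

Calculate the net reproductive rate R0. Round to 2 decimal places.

4.15

lx·mx by age: 0, 2.21, 1.044, 0.54, 0.231, 0.102, 0.026, 0
R0 = Σ lx·mx = 4.153 → 4.15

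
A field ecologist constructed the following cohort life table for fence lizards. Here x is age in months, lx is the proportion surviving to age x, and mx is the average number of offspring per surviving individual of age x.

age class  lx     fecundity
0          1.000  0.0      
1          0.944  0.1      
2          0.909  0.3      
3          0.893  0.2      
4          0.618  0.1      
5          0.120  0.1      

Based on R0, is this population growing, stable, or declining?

R0 = Σ lx·mx = 0 + 0.0944 + 0.2727 + 0.1786 + 0.0618 + 0.012 = 0.6195
R0 < 1, so the population is declining.

declining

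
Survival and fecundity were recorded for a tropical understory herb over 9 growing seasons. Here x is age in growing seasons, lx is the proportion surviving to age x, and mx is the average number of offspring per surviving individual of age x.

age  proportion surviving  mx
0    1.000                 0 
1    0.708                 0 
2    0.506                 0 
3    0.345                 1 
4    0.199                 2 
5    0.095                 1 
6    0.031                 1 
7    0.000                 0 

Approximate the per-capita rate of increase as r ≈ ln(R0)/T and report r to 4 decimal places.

R0 = Σ lx·mx = 0 + 0 + 0 + 0.345 + 0.398 + 0.095 + 0.031 + 0 = 0.869
Σ x·lx·mx = 3.288; T = 3.288/0.869 = 3.78366…
r ≈ ln(R0)/T = ln(0.869)/3.78366… = -0.03711… → -0.0371

-0.0371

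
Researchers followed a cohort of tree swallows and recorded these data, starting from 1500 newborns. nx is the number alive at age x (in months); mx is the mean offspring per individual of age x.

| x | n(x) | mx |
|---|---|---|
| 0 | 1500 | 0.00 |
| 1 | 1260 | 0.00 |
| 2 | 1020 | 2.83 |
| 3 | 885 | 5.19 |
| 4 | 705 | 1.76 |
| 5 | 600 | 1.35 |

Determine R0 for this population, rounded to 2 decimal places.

lx = nx/n0 = nx/1500: 1, 0.84, 0.68, 0.59, 0.47, 0.4
lx·mx by age: 0, 0, 1.9244, 3.0621, 0.8272, 0.54
R0 = Σ lx·mx = 6.3537 → 6.35

6.35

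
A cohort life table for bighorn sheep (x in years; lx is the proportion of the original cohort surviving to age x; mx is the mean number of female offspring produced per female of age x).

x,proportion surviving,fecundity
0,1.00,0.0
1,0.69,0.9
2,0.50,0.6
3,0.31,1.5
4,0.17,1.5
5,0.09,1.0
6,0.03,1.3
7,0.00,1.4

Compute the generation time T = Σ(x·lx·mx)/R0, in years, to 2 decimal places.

2.44

lx·mx: 0, 0.621, 0.3, 0.465, 0.255, 0.09, 0.039, 0 → R0 = 1.77
x·lx·mx: 0, 0.621, 0.6, 1.395, 1.02, 0.45, 0.234, 0 → Σ = 4.32
T = 4.32 / 1.77 = 2.440678… → 2.44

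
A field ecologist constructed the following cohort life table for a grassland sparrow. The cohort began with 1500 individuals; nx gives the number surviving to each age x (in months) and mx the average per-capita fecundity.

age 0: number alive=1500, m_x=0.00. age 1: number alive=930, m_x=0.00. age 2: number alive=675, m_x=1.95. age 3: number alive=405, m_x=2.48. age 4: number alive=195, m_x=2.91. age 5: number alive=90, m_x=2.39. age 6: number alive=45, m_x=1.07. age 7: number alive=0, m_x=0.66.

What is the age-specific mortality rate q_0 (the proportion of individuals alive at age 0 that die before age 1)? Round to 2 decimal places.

0.38

lx = nx/n0 = nx/1500: 1, 0.62, 0.45, 0.27, 0.13, 0.06, 0.03, 0
q_0 = (l_0 − l_1) / l_0 = (1 − 0.62) / 1
     = 0.38 / 1 = 0.38 → 0.38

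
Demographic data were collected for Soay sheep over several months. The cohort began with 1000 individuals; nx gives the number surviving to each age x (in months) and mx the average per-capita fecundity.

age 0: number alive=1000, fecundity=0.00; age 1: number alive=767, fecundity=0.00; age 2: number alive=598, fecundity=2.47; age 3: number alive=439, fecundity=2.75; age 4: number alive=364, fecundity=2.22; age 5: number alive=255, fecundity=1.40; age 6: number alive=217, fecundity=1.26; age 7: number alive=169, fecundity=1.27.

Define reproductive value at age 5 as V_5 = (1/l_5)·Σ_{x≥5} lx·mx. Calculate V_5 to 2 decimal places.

3.31

lx = nx/n0 = nx/1000: 1, 0.767, 0.598, 0.439, 0.364, 0.255, 0.217, 0.169
lx·mx for x ≥ 5: 0.357, 0.27342, 0.21463 → sum = 0.84505
V_5 = 0.84505 / l_5 = 0.84505 / 0.255 = 3.313922… → 3.31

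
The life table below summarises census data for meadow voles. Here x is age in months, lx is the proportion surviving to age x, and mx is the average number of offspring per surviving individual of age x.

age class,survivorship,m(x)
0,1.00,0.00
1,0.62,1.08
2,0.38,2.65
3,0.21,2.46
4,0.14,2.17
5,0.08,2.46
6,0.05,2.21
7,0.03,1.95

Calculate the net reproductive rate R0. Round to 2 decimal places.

lx·mx by age: 0, 0.6696, 1.007, 0.5166, 0.3038, 0.1968, 0.1105, 0.0585
R0 = Σ lx·mx = 2.8628 → 2.86

2.86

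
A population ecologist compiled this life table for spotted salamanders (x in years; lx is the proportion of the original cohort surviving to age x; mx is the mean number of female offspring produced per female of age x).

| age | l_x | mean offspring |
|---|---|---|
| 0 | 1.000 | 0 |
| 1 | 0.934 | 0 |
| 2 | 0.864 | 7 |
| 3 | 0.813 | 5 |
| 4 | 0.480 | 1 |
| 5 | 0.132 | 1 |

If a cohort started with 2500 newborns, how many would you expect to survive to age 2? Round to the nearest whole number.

2160

Expected survivors = N0 · l_2 = 2500 × 0.864 = 2160 → 2160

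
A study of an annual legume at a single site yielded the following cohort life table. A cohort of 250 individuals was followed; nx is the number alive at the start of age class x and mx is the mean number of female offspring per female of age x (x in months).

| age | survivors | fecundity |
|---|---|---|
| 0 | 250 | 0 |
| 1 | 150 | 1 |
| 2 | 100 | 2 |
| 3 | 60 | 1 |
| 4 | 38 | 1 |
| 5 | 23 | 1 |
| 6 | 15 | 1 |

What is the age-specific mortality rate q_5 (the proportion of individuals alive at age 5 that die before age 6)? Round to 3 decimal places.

lx = nx/n0 = nx/250: 1, 0.6, 0.4, 0.24, 0.152, 0.092, 0.06
q_5 = (l_5 − l_6) / l_5 = (0.092 − 0.06) / 0.092
     = 0.032 / 0.092 = 0.347826… → 0.348

0.348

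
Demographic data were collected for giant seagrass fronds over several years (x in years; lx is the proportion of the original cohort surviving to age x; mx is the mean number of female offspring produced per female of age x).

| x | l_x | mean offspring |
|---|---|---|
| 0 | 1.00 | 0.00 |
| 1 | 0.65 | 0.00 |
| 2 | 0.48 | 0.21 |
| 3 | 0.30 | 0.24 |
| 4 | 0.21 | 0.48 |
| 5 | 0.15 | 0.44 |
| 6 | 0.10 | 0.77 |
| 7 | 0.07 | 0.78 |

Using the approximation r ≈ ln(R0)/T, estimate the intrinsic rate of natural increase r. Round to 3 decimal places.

R0 = Σ lx·mx = 0 + 0 + 0.1008 + 0.072 + 0.1008 + 0.066 + 0.077 + 0.0546 = 0.4712
Σ x·lx·mx = 1.995; T = 1.995/0.4712 = 4.23387…
r ≈ ln(R0)/T = ln(0.4712)/4.23387… = -0.17773… → -0.178

-0.178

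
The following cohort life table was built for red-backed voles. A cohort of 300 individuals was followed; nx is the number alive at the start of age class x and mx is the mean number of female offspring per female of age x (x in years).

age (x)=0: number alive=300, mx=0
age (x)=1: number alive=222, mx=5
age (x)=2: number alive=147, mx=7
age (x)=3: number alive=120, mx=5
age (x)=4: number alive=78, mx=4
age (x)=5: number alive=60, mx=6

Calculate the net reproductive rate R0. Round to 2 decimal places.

11.37

lx = nx/n0 = nx/300: 1, 0.74, 0.49, 0.4, 0.26, 0.2
lx·mx by age: 0, 3.7, 3.43, 2, 1.04, 1.2
R0 = Σ lx·mx = 11.37 → 11.37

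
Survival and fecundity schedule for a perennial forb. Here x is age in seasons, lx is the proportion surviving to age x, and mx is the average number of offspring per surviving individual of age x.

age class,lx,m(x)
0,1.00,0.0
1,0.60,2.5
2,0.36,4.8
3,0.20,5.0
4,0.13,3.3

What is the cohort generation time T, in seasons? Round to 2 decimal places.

2.08

lx·mx: 0, 1.5, 1.728, 1, 0.429 → R0 = 4.657
x·lx·mx: 0, 1.5, 3.456, 3, 1.716 → Σ = 9.672
T = 9.672 / 4.657 = 2.076874… → 2.08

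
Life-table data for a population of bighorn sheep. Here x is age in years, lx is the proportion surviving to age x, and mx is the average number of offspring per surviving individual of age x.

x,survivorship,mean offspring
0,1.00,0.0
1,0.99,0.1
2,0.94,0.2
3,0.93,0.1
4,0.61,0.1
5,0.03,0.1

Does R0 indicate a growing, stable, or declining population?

declining

R0 = Σ lx·mx = 0 + 0.099 + 0.188 + 0.093 + 0.061 + 0.003 = 0.444
R0 < 1, so the population is declining.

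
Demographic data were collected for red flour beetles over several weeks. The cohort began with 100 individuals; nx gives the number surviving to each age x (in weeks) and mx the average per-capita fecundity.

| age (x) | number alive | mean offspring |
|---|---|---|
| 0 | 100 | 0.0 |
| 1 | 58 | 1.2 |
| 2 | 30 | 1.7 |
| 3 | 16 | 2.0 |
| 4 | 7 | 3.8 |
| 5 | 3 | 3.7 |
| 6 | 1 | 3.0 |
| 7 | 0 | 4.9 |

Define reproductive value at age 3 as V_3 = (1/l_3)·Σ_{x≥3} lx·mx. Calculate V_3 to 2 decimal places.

4.54

lx = nx/n0 = nx/100: 1, 0.58, 0.3, 0.16, 0.07, 0.03, 0.01, 0
lx·mx for x ≥ 3: 0.32, 0.266, 0.111, 0.03, 0 → sum = 0.727
V_3 = 0.727 / l_3 = 0.727 / 0.16 = 4.54375 → 4.54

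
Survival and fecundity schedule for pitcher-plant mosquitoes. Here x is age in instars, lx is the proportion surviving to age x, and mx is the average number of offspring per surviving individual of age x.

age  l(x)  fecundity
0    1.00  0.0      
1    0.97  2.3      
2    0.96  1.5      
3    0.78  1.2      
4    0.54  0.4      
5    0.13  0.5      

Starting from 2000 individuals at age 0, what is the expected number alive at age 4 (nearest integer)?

Expected survivors = N0 · l_4 = 2000 × 0.54 = 1080 → 1080

1080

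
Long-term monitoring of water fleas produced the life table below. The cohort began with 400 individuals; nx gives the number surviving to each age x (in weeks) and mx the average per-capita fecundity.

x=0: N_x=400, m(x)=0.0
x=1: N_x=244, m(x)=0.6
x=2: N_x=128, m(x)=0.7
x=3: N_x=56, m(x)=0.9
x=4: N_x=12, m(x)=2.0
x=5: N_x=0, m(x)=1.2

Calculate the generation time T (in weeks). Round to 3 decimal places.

lx = nx/n0 = nx/400: 1, 0.61, 0.32, 0.14, 0.03, 0
lx·mx: 0, 0.366, 0.224, 0.126, 0.06, 0 → R0 = 0.776
x·lx·mx: 0, 0.366, 0.448, 0.378, 0.24, 0 → Σ = 1.432
T = 1.432 / 0.776 = 1.845361… → 1.845

1.845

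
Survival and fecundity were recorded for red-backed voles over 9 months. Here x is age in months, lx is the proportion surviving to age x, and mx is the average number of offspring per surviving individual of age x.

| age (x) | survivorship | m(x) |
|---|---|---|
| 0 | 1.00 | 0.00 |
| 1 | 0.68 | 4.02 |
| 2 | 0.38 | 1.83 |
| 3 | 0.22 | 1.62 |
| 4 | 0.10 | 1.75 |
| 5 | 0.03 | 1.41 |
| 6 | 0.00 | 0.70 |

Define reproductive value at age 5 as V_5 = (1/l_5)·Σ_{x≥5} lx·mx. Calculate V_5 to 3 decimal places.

lx·mx for x ≥ 5: 0.0423, 0 → sum = 0.0423
V_5 = 0.0423 / l_5 = 0.0423 / 0.03 = 1.41 → 1.410

1.410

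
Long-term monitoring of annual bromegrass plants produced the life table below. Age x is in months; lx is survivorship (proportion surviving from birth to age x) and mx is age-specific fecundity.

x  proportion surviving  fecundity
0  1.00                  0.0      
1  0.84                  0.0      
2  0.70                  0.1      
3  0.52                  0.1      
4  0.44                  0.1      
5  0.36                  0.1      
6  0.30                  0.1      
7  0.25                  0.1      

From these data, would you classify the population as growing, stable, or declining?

R0 = Σ lx·mx = 0 + 0 + 0.07 + 0.052 + 0.044 + 0.036 + 0.03 + 0.025 = 0.257
R0 < 1, so the population is declining.

declining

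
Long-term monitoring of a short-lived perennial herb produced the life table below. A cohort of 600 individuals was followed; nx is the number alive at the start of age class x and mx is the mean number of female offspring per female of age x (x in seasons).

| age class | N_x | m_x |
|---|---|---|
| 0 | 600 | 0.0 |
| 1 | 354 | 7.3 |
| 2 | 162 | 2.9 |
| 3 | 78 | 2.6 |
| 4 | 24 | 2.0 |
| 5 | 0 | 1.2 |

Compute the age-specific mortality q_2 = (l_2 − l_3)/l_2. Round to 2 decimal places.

lx = nx/n0 = nx/600: 1, 0.59, 0.27, 0.13, 0.04, 0
q_2 = (l_2 − l_3) / l_2 = (0.27 − 0.13) / 0.27
     = 0.14 / 0.27 = 0.518519… → 0.52

0.52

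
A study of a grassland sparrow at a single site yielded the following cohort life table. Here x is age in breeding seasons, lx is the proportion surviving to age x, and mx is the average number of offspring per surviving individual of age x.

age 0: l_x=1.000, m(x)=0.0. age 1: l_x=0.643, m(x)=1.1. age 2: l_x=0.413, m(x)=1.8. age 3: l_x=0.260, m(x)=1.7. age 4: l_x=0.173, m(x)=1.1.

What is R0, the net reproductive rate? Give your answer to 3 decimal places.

2.083

lx·mx by age: 0, 0.7073, 0.7434, 0.442, 0.1903
R0 = Σ lx·mx = 2.083 → 2.083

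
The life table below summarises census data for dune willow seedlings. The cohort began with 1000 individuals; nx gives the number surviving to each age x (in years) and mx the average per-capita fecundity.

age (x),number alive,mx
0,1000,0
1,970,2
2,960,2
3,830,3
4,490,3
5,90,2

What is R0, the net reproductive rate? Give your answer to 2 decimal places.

8.00

lx = nx/n0 = nx/1000: 1, 0.97, 0.96, 0.83, 0.49, 0.09
lx·mx by age: 0, 1.94, 1.92, 2.49, 1.47, 0.18
R0 = Σ lx·mx = 8 → 8.00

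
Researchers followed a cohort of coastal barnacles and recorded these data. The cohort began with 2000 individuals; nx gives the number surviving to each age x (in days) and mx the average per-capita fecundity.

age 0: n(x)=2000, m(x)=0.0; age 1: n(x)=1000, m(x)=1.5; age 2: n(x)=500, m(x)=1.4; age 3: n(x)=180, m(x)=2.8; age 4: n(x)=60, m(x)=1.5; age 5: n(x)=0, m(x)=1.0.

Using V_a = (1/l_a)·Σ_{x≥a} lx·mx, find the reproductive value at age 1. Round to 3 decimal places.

2.794

lx = nx/n0 = nx/2000: 1, 0.5, 0.25, 0.09, 0.03, 0
lx·mx for x ≥ 1: 0.75, 0.35, 0.252, 0.045, 0 → sum = 1.397
V_1 = 1.397 / l_1 = 1.397 / 0.5 = 2.794 → 2.794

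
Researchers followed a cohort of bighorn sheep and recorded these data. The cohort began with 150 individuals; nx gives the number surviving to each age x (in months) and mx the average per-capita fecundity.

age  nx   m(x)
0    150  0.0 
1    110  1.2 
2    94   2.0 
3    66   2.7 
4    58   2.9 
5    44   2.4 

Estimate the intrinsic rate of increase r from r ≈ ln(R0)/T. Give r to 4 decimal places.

0.5638

lx = nx/n0 = nx/150: 1, 0.73333…, 0.62667…, 0.44, 0.38667…, 0.29333…
R0 = Σ lx·mx = 0 + 0.88… + 1.25333… + 1.188 + 1.12133… + 0.704… = 5.146667…
Σ x·lx·mx = 14.956…; T = 14.956…/5.146667… = 2.90596…
r ≈ ln(R0)/T = ln(5.146667…)/2.90596… = 0.56379… → 0.5638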